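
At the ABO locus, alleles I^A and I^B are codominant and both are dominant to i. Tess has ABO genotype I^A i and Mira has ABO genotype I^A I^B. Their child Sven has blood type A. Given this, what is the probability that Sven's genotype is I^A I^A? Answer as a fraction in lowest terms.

1/2

Cross I^A i × I^A I^B → 1/4 I^A I^A, 1/4 I^A I^B, 1/4 I^A i, 1/4 I^B i.
Type-A genotypes among offspring: I^A I^A (1/4), I^A i (1/4); total 1/2.
P(I^A I^A | type A) = (1/4) / (1/2) = 1/2.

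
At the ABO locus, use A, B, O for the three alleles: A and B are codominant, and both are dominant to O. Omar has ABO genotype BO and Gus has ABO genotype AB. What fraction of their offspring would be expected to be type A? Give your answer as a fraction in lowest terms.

ABO cross BO × AB → offspring phenotypes: 1/4 A, 1/2 B, 1/4 AB.
So P(type A) = 1/4.

1/4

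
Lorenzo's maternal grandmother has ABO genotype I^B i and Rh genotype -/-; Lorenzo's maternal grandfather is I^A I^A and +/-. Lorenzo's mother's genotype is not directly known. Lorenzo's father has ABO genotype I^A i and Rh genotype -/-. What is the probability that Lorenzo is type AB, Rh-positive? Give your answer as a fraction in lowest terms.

Lorenzo's mother's ABO genotype from I^B i × I^A I^A: 1/2 I^A I^B, 1/2 I^A i.
Crossing each possibility with the father I^A i and summing P(type AB): 1/2·1/4 + 1/2·0 = 1/8.
Similarly for Rh via the mother's Rh distribution: P(Rh+) = 1/4.
Independent loci: 1/8 × 1/4 = 1/32.

1/32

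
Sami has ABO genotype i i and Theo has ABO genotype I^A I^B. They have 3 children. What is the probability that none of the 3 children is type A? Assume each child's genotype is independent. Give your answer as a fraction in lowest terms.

ABO cross i i × I^A I^B → 1/2 A, 1/2 B.
So P(type A) = 1/2 per child.
P(not type A) = 1/2 for one child; (1/2)^3 = 1/8.

1/8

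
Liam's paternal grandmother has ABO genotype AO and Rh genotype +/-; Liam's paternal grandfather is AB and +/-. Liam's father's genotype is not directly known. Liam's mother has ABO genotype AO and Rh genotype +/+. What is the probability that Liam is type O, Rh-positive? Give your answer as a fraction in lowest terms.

1/8

Liam's father's ABO genotype from AO × AB: 1/4 AA, 1/4 AB, 1/4 AO, 1/4 BO.
Crossing each possibility with the mother AO and summing P(type O): 1/4·0 + 1/4·0 + 1/4·1/4 + 1/4·1/4 = 1/8.
Similarly for Rh via the father's Rh distribution: P(Rh+) = 1.
Independent loci: 1/8 × 1 = 1/8.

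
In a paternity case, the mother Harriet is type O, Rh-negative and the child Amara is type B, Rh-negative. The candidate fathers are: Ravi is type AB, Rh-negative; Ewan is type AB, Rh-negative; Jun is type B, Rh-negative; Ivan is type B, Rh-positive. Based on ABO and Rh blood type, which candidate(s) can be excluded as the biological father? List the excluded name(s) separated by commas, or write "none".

none

A candidate is excluded only if no genotype consistent with his phenotype could produce a type B, Rh-negative child with a type O, Rh-negative mother.
Every candidate has at least one consistent genotype combination, so none can be excluded.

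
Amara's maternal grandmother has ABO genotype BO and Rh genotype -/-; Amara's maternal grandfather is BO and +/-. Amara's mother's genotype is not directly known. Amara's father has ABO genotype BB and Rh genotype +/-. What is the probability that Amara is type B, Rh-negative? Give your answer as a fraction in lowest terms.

3/8

Amara's mother's ABO genotype from BO × BO: 1/4 BB, 1/2 BO, 1/4 OO.
Crossing each possibility with the father BB and summing P(type B): 1/4·1 + 1/2·1 + 1/4·1 = 1.
Similarly for Rh via the mother's Rh distribution: P(Rh-) = 3/8.
Independent loci: 1 × 3/8 = 3/8.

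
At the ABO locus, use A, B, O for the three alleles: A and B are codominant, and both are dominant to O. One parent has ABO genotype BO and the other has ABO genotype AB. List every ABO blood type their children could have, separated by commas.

Gametes from BO × AB give offspring ABO genotypes AB, AO, BB, BO, i.e. phenotypes A, B, AB.

A, B, AB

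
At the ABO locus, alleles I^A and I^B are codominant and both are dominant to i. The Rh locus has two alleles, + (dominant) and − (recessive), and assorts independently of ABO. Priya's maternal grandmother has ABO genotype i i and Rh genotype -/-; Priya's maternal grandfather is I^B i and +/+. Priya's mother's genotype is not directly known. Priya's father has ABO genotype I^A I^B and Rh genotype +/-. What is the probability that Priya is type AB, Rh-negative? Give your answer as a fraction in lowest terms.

Priya's mother's ABO genotype from i i × I^B i: 1/2 I^B i, 1/2 i i.
Crossing each possibility with the father I^A I^B and summing P(type AB): 1/2·1/4 + 1/2·0 = 1/8.
Similarly for Rh via the mother's Rh distribution: P(Rh-) = 1/4.
Independent loci: 1/8 × 1/4 = 1/32.

1/32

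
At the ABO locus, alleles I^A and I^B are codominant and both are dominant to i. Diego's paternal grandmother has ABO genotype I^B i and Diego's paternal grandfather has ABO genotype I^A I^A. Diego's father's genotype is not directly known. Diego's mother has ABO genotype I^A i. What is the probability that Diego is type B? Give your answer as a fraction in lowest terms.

Diego's father's ABO genotype from I^B i × I^A I^A: 1/2 I^A I^B, 1/2 I^A i.
Crossing each possibility with the mother I^A i and summing P(type B): 1/2·1/4 + 1/2·0 = 1/8.

1/8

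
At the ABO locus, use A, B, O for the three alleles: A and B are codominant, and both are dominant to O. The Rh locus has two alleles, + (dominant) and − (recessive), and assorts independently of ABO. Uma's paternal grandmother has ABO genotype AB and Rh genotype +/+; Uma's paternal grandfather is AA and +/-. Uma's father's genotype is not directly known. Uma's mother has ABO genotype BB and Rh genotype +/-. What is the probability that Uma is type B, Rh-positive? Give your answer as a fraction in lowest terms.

7/32

Uma's father's ABO genotype from AB × AA: 1/2 AA, 1/2 AB.
Crossing each possibility with the mother BB and summing P(type B): 1/2·0 + 1/2·1/2 = 1/4.
Similarly for Rh via the father's Rh distribution: P(Rh+) = 7/8.
Independent loci: 1/4 × 7/8 = 7/32.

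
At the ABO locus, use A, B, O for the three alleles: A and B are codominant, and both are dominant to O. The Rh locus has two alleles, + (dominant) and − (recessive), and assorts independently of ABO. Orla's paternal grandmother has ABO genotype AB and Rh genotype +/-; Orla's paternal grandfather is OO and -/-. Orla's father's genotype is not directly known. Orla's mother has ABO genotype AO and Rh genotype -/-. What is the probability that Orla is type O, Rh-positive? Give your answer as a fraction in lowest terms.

1/16

Orla's father's ABO genotype from AB × OO: 1/2 AO, 1/2 BO.
Crossing each possibility with the mother AO and summing P(type O): 1/2·1/4 + 1/2·1/4 = 1/4.
Similarly for Rh via the father's Rh distribution: P(Rh+) = 1/4.
Independent loci: 1/4 × 1/4 = 1/16.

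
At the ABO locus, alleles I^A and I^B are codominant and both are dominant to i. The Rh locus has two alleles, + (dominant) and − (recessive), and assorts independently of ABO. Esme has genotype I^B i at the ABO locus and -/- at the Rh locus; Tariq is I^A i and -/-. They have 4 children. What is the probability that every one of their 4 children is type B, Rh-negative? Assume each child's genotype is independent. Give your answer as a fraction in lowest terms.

1/256

ABO cross I^B i × I^A i → 1/4 O, 1/4 A, 1/4 B, 1/4 AB.
Rh cross -/- × -/- → 1 Rh-; so P(type B, Rh-negative) = 1/4 × 1 = 1/4 per child.
All 4 independent: (1/4)^4 = 1/256.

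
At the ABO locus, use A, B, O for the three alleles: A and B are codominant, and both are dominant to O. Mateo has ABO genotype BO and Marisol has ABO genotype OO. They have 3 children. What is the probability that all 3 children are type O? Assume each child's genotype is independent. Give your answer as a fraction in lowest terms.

1/8

ABO cross BO × OO → 1/2 O, 1/2 B.
So P(type O) = 1/2 per child.
All 3 independent: (1/2)^3 = 1/8.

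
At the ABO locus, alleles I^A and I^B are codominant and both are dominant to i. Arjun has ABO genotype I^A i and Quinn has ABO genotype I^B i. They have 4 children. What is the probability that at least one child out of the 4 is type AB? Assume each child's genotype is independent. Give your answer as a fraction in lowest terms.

ABO cross I^A i × I^B i → 1/4 O, 1/4 A, 1/4 B, 1/4 AB.
So P(type AB) = 1/4 per child.
P(none) = (3/4)^4 = 81/256; P(at least one) = 1 − 81/256 = 175/256.

175/256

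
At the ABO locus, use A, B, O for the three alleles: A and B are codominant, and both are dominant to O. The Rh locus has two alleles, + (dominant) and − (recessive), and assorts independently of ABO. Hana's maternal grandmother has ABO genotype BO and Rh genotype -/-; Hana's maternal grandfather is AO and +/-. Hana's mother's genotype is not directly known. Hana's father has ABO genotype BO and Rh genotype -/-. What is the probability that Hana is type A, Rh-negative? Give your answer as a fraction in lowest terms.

Hana's mother's ABO genotype from BO × AO: 1/4 AB, 1/4 AO, 1/4 BO, 1/4 OO.
Crossing each possibility with the father BO and summing P(type A): 1/4·1/4 + 1/4·1/4 + 1/4·0 + 1/4·0 = 1/8.
Similarly for Rh via the mother's Rh distribution: P(Rh-) = 3/4.
Independent loci: 1/8 × 3/4 = 3/32.

3/32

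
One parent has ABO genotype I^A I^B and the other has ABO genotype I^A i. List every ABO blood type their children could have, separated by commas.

A, B, AB

Gametes from I^A I^B × I^A i give offspring ABO genotypes I^A I^A, I^A I^B, I^A i, I^B i, i.e. phenotypes A, B, AB.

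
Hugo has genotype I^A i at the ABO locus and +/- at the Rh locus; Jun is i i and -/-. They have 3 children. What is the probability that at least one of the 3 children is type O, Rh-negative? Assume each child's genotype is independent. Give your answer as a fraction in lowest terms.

ABO cross I^A i × i i → 1/2 O, 1/2 A.
Rh cross +/- × -/- → 1/2 Rh+, 1/2 Rh-; so P(type O, Rh-negative) = 1/2 × 1/2 = 1/4 per child.
P(none) = (3/4)^3 = 27/64; P(at least one) = 1 − 27/64 = 37/64.

37/64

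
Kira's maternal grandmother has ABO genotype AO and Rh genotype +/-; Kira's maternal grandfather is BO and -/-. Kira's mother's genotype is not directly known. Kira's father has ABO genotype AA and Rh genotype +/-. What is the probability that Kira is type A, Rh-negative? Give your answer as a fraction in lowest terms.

9/32

Kira's mother's ABO genotype from AO × BO: 1/4 AB, 1/4 AO, 1/4 BO, 1/4 OO.
Crossing each possibility with the father AA and summing P(type A): 1/4·1/2 + 1/4·1 + 1/4·1/2 + 1/4·1 = 3/4.
Similarly for Rh via the mother's Rh distribution: P(Rh-) = 3/8.
Independent loci: 3/4 × 3/8 = 9/32.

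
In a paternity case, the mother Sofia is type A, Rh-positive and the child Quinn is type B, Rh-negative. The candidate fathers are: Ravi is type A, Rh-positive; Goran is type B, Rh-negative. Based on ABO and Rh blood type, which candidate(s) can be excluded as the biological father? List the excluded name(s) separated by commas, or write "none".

A candidate is excluded only if no genotype consistent with his phenotype could produce a type B, Rh-negative child with a type A, Rh-positive mother.
Ravi (type A, Rh+): no genotype consistent with that phenotype can produce a type-B Rh- child with a type-A mother.

Ravi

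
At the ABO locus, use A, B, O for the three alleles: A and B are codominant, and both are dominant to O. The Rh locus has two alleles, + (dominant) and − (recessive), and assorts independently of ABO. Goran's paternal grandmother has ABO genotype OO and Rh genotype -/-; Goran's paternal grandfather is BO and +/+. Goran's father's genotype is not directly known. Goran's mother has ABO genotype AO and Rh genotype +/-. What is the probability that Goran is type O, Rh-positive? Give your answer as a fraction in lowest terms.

9/32

Goran's father's ABO genotype from OO × BO: 1/2 BO, 1/2 OO.
Crossing each possibility with the mother AO and summing P(type O): 1/2·1/4 + 1/2·1/2 = 3/8.
Similarly for Rh via the father's Rh distribution: P(Rh+) = 3/4.
Independent loci: 3/8 × 3/4 = 9/32.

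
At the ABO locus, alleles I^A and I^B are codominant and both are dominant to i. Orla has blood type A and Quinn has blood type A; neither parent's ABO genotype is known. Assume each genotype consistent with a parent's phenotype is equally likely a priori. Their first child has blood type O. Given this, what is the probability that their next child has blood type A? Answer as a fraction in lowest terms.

3/4

Possible genotypes: Orla ∈ {I^A I^A, I^A i}; Quinn ∈ {I^A I^A, I^A i}.
Weight each parental genotype pair by prior × P(type-O child):
  I^A i × I^A i: posterior weight 1; P(next child type A) = 3/4.
Weighted sum = 3/4.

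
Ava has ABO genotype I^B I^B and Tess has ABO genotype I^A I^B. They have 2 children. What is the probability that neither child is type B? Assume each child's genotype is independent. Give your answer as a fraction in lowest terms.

1/4

ABO cross I^B I^B × I^A I^B → 1/2 B, 1/2 AB.
So P(type B) = 1/2 per child.
P(not type B) = 1/2 for one child; (1/2)^2 = 1/4.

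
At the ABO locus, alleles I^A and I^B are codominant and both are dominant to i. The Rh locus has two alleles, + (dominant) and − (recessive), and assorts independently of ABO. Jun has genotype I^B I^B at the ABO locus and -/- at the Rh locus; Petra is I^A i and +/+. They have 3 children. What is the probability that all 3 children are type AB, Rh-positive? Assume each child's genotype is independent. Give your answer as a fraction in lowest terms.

1/8

ABO cross I^B I^B × I^A i → 1/2 B, 1/2 AB.
Rh cross -/- × +/+ → 1 Rh+; so P(type AB, Rh-positive) = 1/2 × 1 = 1/2 per child.
All 3 independent: (1/2)^3 = 1/8.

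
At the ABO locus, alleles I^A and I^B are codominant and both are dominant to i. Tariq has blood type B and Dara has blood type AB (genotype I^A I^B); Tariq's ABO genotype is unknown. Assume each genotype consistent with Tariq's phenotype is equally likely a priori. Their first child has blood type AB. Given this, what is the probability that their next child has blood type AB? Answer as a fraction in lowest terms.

5/12

Possible genotypes: Tariq ∈ {I^B I^B, I^B i}; Dara ∈ {I^A I^B}.
Weight each parental genotype pair by prior × P(type-AB child):
  I^B I^B × I^A I^B: posterior weight 2/3; P(next child type AB) = 1/2.
  I^B i × I^A I^B: posterior weight 1/3; P(next child type AB) = 1/4.
Weighted sum = 5/12.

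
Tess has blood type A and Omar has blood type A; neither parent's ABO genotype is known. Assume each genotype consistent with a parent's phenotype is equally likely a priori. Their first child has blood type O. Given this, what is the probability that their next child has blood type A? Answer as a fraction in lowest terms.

3/4

Possible genotypes: Tess ∈ {AA, AO}; Omar ∈ {AA, AO}.
Weight each parental genotype pair by prior × P(type-O child):
  AO × AO: posterior weight 1; P(next child type A) = 3/4.
Weighted sum = 3/4.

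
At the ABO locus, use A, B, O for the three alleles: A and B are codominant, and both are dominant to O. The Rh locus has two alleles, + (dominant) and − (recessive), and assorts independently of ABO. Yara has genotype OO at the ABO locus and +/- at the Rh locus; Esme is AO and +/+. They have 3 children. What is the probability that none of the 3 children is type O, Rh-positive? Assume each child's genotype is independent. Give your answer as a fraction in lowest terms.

ABO cross OO × AO → 1/2 O, 1/2 A.
Rh cross +/- × +/+ → 1 Rh+; so P(type O, Rh-positive) = 1/2 × 1 = 1/2 per child.
P(not type O, Rh-positive) = 1/2 for one child; (1/2)^3 = 1/8.

1/8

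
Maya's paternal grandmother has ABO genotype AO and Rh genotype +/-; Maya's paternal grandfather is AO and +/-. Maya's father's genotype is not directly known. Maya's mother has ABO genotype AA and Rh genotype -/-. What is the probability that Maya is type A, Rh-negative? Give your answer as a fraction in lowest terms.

Maya's father's ABO genotype from AO × AO: 1/4 AA, 1/2 AO, 1/4 OO.
Crossing each possibility with the mother AA and summing P(type A): 1/4·1 + 1/2·1 + 1/4·1 = 1.
Similarly for Rh via the father's Rh distribution: P(Rh-) = 1/2.
Independent loci: 1 × 1/2 = 1/2.

1/2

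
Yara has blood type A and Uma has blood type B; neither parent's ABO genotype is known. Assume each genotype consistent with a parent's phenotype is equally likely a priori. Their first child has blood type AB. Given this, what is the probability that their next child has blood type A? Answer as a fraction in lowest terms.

Possible genotypes: Yara ∈ {I^A I^A, I^A i}; Uma ∈ {I^B I^B, I^B i}.
Weight each parental genotype pair by prior × P(type-AB child):
  I^A I^A × I^B I^B: posterior weight 4/9; P(next child type A) = 0.
  I^A I^A × I^B i: posterior weight 2/9; P(next child type A) = 1/2.
  I^A i × I^B I^B: posterior weight 2/9; P(next child type A) = 0.
  I^A i × I^B i: posterior weight 1/9; P(next child type A) = 1/4.
Weighted sum = 5/36.

5/36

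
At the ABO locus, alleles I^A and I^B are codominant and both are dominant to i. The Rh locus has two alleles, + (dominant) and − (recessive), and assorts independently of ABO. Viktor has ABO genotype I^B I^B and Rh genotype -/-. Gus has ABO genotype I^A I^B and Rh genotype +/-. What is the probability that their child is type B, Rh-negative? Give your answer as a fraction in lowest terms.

1/4

ABO cross I^B I^B × I^A I^B → offspring phenotypes: 1/2 B, 1/2 AB.
Rh cross -/- × +/- → 1/2 Rh+, 1/2 Rh-.
Independent loci: P(type B, Rh-negative) = 1/2 × 1/2 = 1/4.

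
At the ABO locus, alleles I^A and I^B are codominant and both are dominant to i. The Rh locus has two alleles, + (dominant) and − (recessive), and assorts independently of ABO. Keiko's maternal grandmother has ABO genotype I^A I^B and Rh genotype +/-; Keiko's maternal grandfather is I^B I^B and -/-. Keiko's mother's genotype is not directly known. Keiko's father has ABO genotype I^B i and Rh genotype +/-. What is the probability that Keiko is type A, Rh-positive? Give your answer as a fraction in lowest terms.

5/64

Keiko's mother's ABO genotype from I^A I^B × I^B I^B: 1/2 I^A I^B, 1/2 I^B I^B.
Crossing each possibility with the father I^B i and summing P(type A): 1/2·1/4 + 1/2·0 = 1/8.
Similarly for Rh via the mother's Rh distribution: P(Rh+) = 5/8.
Independent loci: 1/8 × 5/8 = 5/64.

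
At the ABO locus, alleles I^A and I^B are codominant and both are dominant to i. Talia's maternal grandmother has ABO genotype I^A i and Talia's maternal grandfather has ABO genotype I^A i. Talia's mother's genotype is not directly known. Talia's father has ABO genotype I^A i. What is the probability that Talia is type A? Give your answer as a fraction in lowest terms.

Talia's mother's ABO genotype from I^A i × I^A i: 1/4 I^A I^A, 1/2 I^A i, 1/4 i i.
Crossing each possibility with the father I^A i and summing P(type A): 1/4·1 + 1/2·3/4 + 1/4·1/2 = 3/4.

3/4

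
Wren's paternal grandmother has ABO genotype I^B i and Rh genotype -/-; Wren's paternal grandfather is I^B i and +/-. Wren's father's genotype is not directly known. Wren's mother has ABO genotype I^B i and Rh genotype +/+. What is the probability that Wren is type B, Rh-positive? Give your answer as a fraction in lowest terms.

Wren's father's ABO genotype from I^B i × I^B i: 1/4 I^B I^B, 1/2 I^B i, 1/4 i i.
Crossing each possibility with the mother I^B i and summing P(type B): 1/4·1 + 1/2·3/4 + 1/4·1/2 = 3/4.
Similarly for Rh via the father's Rh distribution: P(Rh+) = 1.
Independent loci: 3/4 × 1 = 3/4.

3/4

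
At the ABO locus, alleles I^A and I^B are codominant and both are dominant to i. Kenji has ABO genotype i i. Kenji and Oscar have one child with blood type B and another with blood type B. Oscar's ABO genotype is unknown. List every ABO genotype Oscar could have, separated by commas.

I^A I^B, I^B I^B, I^B i

For each candidate genotype of Oscar, check whether crossing it with i i can produce every observed child phenotype.
  I^A I^A → possible child types {A} ✗
  I^A I^B → possible child types {A, B} ✓
  I^A i → possible child types {O, A} ✗
  I^B I^B → possible child types {B} ✓
  I^B i → possible child types {O, B} ✓
  i i → possible child types {O} ✗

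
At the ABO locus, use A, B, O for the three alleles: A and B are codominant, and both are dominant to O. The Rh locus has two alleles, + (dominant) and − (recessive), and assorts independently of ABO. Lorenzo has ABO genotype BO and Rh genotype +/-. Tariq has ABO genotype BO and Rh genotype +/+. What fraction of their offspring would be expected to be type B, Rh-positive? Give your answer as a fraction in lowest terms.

3/4

ABO cross BO × BO → offspring phenotypes: 1/4 O, 3/4 B.
Rh cross +/- × +/+ → 1 Rh+.
Independent loci: P(type B, Rh-positive) = 3/4 × 1 = 3/4.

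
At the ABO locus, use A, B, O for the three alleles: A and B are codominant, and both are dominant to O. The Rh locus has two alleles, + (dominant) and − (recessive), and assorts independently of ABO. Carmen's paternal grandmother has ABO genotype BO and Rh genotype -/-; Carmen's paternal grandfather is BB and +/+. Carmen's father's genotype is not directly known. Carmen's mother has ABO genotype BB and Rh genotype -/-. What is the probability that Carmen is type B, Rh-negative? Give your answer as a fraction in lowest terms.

1/2

Carmen's father's ABO genotype from BO × BB: 1/2 BB, 1/2 BO.
Crossing each possibility with the mother BB and summing P(type B): 1/2·1 + 1/2·1 = 1.
Similarly for Rh via the father's Rh distribution: P(Rh-) = 1/2.
Independent loci: 1 × 1/2 = 1/2.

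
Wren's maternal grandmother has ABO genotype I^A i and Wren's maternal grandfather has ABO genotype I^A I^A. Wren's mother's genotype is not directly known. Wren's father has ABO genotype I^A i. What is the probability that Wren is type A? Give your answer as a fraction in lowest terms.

7/8

Wren's mother's ABO genotype from I^A i × I^A I^A: 1/2 I^A I^A, 1/2 I^A i.
Crossing each possibility with the father I^A i and summing P(type A): 1/2·1 + 1/2·3/4 = 7/8.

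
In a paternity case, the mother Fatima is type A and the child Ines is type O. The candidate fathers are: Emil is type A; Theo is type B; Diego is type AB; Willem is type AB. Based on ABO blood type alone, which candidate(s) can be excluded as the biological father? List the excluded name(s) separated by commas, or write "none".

Diego, Willem

A candidate is excluded only if no genotype consistent with his phenotype could produce a type O child with a type A mother.
Diego (type AB): no genotype consistent with that phenotype can produce a type-O child with a type-A mother.
Willem (type AB): no genotype consistent with that phenotype can produce a type-O child with a type-A mother.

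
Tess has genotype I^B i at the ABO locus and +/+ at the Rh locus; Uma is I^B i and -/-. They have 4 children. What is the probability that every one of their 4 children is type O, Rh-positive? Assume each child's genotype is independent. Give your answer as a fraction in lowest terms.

1/256

ABO cross I^B i × I^B i → 1/4 O, 3/4 B.
Rh cross +/+ × -/- → 1 Rh+; so P(type O, Rh-positive) = 1/4 × 1 = 1/4 per child.
All 4 independent: (1/4)^4 = 1/256.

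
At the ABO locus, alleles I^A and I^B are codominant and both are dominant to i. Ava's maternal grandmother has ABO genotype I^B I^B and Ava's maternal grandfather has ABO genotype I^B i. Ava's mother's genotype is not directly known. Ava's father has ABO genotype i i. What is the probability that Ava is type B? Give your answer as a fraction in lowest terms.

Ava's mother's ABO genotype from I^B I^B × I^B i: 1/2 I^B I^B, 1/2 I^B i.
Crossing each possibility with the father i i and summing P(type B): 1/2·1 + 1/2·1/2 = 3/4.

3/4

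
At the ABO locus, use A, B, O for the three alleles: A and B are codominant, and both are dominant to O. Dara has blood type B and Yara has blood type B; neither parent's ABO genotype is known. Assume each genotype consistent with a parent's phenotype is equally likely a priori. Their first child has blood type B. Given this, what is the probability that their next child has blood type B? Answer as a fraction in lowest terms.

19/20

Possible genotypes: Dara ∈ {BB, BO}; Yara ∈ {BB, BO}.
Weight each parental genotype pair by prior × P(type-B child):
  BB × BB: posterior weight 4/15; P(next child type B) = 1.
  BB × BO: posterior weight 4/15; P(next child type B) = 1.
  BO × BB: posterior weight 4/15; P(next child type B) = 1.
  BO × BO: posterior weight 1/5; P(next child type B) = 3/4.
Weighted sum = 19/20.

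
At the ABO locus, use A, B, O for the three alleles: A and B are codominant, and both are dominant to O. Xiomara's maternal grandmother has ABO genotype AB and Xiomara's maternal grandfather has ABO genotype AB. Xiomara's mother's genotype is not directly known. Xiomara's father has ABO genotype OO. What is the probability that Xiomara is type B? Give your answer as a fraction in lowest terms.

1/2

Xiomara's mother's ABO genotype from AB × AB: 1/4 AA, 1/2 AB, 1/4 BB.
Crossing each possibility with the father OO and summing P(type B): 1/4·0 + 1/2·1/2 + 1/4·1 = 1/2.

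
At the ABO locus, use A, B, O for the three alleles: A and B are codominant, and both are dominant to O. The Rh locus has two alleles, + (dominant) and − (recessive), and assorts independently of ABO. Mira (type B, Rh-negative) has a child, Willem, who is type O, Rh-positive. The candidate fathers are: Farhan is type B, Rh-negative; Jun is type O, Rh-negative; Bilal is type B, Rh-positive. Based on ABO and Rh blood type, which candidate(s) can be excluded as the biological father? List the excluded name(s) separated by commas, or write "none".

A candidate is excluded only if no genotype consistent with his phenotype could produce a type O, Rh-positive child with a type B, Rh-negative mother.
Farhan (type B, Rh-): no genotype consistent with that phenotype can produce a type-O Rh+ child with a type-B mother.
Jun (type O, Rh-): no genotype consistent with that phenotype can produce a type-O Rh+ child with a type-B mother.

Farhan, Jun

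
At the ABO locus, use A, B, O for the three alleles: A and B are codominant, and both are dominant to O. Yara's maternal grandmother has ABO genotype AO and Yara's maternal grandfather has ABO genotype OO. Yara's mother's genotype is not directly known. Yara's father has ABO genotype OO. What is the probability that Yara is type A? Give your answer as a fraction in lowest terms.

Yara's mother's ABO genotype from AO × OO: 1/2 AO, 1/2 OO.
Crossing each possibility with the father OO and summing P(type A): 1/2·1/2 + 1/2·0 = 1/4.

1/4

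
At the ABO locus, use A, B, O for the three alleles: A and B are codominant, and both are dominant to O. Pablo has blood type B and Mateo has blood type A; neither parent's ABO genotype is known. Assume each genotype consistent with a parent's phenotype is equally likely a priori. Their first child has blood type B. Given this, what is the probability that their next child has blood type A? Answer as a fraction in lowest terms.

Possible genotypes: Pablo ∈ {BB, BO}; Mateo ∈ {AA, AO}.
Weight each parental genotype pair by prior × P(type-B child):
  BB × AO: posterior weight 2/3; P(next child type A) = 0.
  BO × AO: posterior weight 1/3; P(next child type A) = 1/4.
Weighted sum = 1/12.

1/12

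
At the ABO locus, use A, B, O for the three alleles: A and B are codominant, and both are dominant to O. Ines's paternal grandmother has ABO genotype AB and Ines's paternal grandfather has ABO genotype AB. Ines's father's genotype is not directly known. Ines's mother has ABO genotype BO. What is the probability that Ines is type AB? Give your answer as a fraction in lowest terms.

Ines's father's ABO genotype from AB × AB: 1/4 AA, 1/2 AB, 1/4 BB.
Crossing each possibility with the mother BO and summing P(type AB): 1/4·1/2 + 1/2·1/4 + 1/4·0 = 1/4.

1/4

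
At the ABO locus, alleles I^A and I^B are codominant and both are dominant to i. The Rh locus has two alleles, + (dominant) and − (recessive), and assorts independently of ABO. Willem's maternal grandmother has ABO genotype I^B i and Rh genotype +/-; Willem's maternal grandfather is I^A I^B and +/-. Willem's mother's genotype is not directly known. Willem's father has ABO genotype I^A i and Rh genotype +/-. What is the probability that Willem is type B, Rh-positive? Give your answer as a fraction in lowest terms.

3/16

Willem's mother's ABO genotype from I^B i × I^A I^B: 1/4 I^A I^B, 1/4 I^A i, 1/4 I^B I^B, 1/4 I^B i.
Crossing each possibility with the father I^A i and summing P(type B): 1/4·1/4 + 1/4·0 + 1/4·1/2 + 1/4·1/4 = 1/4.
Similarly for Rh via the mother's Rh distribution: P(Rh+) = 3/4.
Independent loci: 1/4 × 3/4 = 3/16.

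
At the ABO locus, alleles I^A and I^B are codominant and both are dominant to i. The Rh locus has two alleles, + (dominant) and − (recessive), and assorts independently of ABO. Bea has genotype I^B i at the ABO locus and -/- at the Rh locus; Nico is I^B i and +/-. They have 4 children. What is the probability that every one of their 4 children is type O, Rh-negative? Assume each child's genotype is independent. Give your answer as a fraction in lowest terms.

ABO cross I^B i × I^B i → 1/4 O, 3/4 B.
Rh cross -/- × +/- → 1/2 Rh+, 1/2 Rh-; so P(type O, Rh-negative) = 1/4 × 1/2 = 1/8 per child.
All 4 independent: (1/8)^4 = 1/4096.

1/4096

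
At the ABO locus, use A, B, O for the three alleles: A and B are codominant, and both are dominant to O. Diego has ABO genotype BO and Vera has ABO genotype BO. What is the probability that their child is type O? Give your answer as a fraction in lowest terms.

1/4

ABO cross BO × BO → offspring phenotypes: 1/4 O, 3/4 B.
So P(type O) = 1/4.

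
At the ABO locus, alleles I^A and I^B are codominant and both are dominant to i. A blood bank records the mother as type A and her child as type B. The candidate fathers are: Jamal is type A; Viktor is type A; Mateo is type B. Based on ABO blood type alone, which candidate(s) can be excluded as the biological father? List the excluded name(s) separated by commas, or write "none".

Jamal, Viktor

A candidate is excluded only if no genotype consistent with his phenotype could produce a type B child with a type A mother.
Jamal (type A): no genotype consistent with that phenotype can produce a type-B child with a type-A mother.
Viktor (type A): no genotype consistent with that phenotype can produce a type-B child with a type-A mother.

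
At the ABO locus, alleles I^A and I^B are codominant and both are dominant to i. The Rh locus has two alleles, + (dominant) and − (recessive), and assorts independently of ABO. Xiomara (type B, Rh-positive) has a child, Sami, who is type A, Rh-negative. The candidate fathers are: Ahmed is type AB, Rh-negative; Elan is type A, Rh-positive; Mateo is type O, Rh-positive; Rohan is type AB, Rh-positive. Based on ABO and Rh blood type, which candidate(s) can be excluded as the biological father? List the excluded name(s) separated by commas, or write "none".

Mateo

A candidate is excluded only if no genotype consistent with his phenotype could produce a type A, Rh-negative child with a type B, Rh-positive mother.
Mateo (type O, Rh+): no genotype consistent with that phenotype can produce a type-A Rh- child with a type-B mother.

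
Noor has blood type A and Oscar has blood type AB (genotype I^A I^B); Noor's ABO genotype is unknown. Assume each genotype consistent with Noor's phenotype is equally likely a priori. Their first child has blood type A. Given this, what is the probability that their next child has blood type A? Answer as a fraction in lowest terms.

1/2

Possible genotypes: Noor ∈ {I^A I^A, I^A i}; Oscar ∈ {I^A I^B}.
Weight each parental genotype pair by prior × P(type-A child):
  I^A I^A × I^A I^B: posterior weight 1/2; P(next child type A) = 1/2.
  I^A i × I^A I^B: posterior weight 1/2; P(next child type A) = 1/2.
Weighted sum = 1/2.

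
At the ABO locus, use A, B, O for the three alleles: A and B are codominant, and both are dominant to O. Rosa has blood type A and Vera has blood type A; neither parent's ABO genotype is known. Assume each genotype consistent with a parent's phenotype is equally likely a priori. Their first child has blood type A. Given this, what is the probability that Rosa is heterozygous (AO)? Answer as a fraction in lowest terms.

7/15

Possible genotypes: Rosa ∈ {AA, AO}; Vera ∈ {AA, AO}.
Weight each parental genotype pair by prior × P(type-A child):
  AA × AA: posterior weight 4/15.
  AA × AO: posterior weight 4/15.
  AO × AA: posterior weight 4/15.
  AO × AO: posterior weight 1/5.
Sum the posterior weight over pairs where Rosa is AO: 7/15.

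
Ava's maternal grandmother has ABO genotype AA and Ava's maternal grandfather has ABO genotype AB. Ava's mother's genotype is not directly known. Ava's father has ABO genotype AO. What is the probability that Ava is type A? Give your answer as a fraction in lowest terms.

3/4

Ava's mother's ABO genotype from AA × AB: 1/2 AA, 1/2 AB.
Crossing each possibility with the father AO and summing P(type A): 1/2·1 + 1/2·1/2 = 3/4.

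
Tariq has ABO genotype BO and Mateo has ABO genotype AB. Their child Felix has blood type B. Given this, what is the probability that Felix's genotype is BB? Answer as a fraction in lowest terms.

1/2

Cross BO × AB → 1/4 AB, 1/4 AO, 1/4 BB, 1/4 BO.
Type-B genotypes among offspring: BB (1/4), BO (1/4); total 1/2.
P(BB | type B) = (1/4) / (1/2) = 1/2.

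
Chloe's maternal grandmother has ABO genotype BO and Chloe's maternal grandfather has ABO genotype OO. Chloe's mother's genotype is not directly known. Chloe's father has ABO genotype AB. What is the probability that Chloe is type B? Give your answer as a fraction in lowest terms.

Chloe's mother's ABO genotype from BO × OO: 1/2 BO, 1/2 OO.
Crossing each possibility with the father AB and summing P(type B): 1/2·1/2 + 1/2·1/2 = 1/2.

1/2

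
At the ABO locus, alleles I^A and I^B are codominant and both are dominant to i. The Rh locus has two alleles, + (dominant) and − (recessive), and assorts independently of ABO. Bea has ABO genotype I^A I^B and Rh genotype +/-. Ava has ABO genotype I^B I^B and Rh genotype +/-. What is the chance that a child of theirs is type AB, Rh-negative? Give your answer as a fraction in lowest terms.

1/8

ABO cross I^A I^B × I^B I^B → offspring phenotypes: 1/2 B, 1/2 AB.
Rh cross +/- × +/- → 3/4 Rh+, 1/4 Rh-.
Independent loci: P(type AB, Rh-negative) = 1/2 × 1/4 = 1/8.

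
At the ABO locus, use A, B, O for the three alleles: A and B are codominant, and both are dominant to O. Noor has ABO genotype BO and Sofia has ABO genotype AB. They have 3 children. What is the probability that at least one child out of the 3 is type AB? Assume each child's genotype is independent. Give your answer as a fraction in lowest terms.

ABO cross BO × AB → 1/4 A, 1/2 B, 1/4 AB.
So P(type AB) = 1/4 per child.
P(none) = (3/4)^3 = 27/64; P(at least one) = 1 − 27/64 = 37/64.

37/64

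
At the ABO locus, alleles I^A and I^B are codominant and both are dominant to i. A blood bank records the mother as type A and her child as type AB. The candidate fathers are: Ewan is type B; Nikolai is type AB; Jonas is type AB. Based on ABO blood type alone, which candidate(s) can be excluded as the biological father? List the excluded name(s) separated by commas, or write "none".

none

A candidate is excluded only if no genotype consistent with his phenotype could produce a type AB child with a type A mother.
Every candidate has at least one consistent genotype combination, so none can be excluded.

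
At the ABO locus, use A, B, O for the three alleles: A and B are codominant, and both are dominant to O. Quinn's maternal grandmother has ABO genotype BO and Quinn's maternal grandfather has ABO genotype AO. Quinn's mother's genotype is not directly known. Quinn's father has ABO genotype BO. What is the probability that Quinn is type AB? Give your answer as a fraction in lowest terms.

1/8

Quinn's mother's ABO genotype from BO × AO: 1/4 AB, 1/4 AO, 1/4 BO, 1/4 OO.
Crossing each possibility with the father BO and summing P(type AB): 1/4·1/4 + 1/4·1/4 + 1/4·0 + 1/4·0 = 1/8.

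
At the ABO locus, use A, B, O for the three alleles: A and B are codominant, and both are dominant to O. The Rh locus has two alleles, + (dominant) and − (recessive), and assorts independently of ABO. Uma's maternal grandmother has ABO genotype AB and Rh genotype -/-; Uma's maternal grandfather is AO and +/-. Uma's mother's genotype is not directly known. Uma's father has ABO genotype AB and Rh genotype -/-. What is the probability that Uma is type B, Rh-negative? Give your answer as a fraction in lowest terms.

3/16

Uma's mother's ABO genotype from AB × AO: 1/4 AA, 1/4 AB, 1/4 AO, 1/4 BO.
Crossing each possibility with the father AB and summing P(type B): 1/4·0 + 1/4·1/4 + 1/4·1/4 + 1/4·1/2 = 1/4.
Similarly for Rh via the mother's Rh distribution: P(Rh-) = 3/4.
Independent loci: 1/4 × 3/4 = 3/16.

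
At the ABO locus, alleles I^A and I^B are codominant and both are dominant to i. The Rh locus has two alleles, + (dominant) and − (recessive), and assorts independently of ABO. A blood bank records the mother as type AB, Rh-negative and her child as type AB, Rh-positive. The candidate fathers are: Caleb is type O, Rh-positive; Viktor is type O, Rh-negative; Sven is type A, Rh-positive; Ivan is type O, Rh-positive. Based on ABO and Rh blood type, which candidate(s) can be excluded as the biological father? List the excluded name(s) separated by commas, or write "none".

A candidate is excluded only if no genotype consistent with his phenotype could produce a type AB, Rh-positive child with a type AB, Rh-negative mother.
Caleb (type O, Rh+): no genotype consistent with that phenotype can produce a type-AB Rh+ child with a type-AB mother.
Viktor (type O, Rh-): no genotype consistent with that phenotype can produce a type-AB Rh+ child with a type-AB mother.
Ivan (type O, Rh+): no genotype consistent with that phenotype can produce a type-AB Rh+ child with a type-AB mother.

Caleb, Viktor, Ivan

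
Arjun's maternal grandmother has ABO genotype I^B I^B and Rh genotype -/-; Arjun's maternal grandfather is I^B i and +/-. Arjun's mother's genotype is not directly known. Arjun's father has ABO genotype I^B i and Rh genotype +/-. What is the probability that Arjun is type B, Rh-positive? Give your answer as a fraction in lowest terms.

Arjun's mother's ABO genotype from I^B I^B × I^B i: 1/2 I^B I^B, 1/2 I^B i.
Crossing each possibility with the father I^B i and summing P(type B): 1/2·1 + 1/2·3/4 = 7/8.
Similarly for Rh via the mother's Rh distribution: P(Rh+) = 5/8.
Independent loci: 7/8 × 5/8 = 35/64.

35/64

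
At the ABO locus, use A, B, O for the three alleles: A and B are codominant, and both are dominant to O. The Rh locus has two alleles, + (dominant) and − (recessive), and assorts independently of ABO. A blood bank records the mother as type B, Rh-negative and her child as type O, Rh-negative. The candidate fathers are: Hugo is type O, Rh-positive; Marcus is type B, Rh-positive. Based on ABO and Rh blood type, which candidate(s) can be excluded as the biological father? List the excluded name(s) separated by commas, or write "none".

none

A candidate is excluded only if no genotype consistent with his phenotype could produce a type O, Rh-negative child with a type B, Rh-negative mother.
Every candidate has at least one consistent genotype combination, so none can be excluded.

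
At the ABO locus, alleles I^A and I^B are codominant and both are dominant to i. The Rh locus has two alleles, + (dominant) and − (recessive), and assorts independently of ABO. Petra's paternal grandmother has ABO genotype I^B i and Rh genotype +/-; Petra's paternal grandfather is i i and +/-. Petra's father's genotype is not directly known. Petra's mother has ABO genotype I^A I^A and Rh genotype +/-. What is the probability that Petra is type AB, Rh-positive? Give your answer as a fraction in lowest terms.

3/16

Petra's father's ABO genotype from I^B i × i i: 1/2 I^B i, 1/2 i i.
Crossing each possibility with the mother I^A I^A and summing P(type AB): 1/2·1/2 + 1/2·0 = 1/4.
Similarly for Rh via the father's Rh distribution: P(Rh+) = 3/4.
Independent loci: 1/4 × 3/4 = 3/16.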